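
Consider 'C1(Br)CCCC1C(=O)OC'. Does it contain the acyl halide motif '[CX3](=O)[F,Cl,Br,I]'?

The pattern [CX3](=O)[F,Cl,Br,I] describes a carbonyl carbon bonded to a halogen — an acyl halide.
The closest candidate here is a methyl-ester group (-C(=O)OCH3), but the carbonyl is bonded to -O-C, not to a halogen. No other fragment satisfies the full query, so there is no match.

No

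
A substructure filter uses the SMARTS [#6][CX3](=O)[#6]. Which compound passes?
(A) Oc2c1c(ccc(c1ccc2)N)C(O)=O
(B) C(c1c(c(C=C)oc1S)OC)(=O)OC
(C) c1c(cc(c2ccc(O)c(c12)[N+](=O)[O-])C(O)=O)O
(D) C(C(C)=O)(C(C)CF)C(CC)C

D

[#6][CX3](=O)[#6] describes a carbonyl carbon (no H) flanked by two carbons (a ketone).
(A) has a carboxylic acid group (-C(=O)OH) but one neighbour of the carbonyl carbon is O, not C.
(B) has a methyl-ester group (-C(=O)OCH3) but one neighbour of the carbonyl carbon is O, not C.
(C) has a carboxylic acid group (-C(=O)OH) but one neighbour of the carbonyl carbon is O, not C.
(D) contains an acetyl/ketone group (-C(=O)CH3), which satisfies every atom and bond constraint.
So the answer is (D).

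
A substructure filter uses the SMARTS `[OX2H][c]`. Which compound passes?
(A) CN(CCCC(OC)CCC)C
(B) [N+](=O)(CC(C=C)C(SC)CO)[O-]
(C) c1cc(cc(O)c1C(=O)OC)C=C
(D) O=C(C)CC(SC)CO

C

[OX2H][c] describes a hydroxyl oxygen attached to an aromatic carbon (a phenol).
(A) has a methoxy ether (-OCH3) but the oxygen has H0, not H1.
(B) has a hydroxyl group (-OH) but the -OH is on an aliphatic carbon, not an aromatic c.
(C) contains a hydroxyl group (-OH), which satisfies every atom and bond constraint.
(D) has a hydroxyl group (-OH) but the -OH is on an aliphatic carbon, not an aromatic c.
So the answer is (C).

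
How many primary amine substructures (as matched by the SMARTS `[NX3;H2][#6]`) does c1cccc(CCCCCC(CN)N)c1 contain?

[NX3;H2][#6] is the SMARTS for a primary amine: a trivalent nitrogen with two H attached to carbon.
The molecule carries 2 separate instances of a primary amino group (-NH2) meeting every constraint; each maps to a distinct set of atoms, giving 2 matches.

2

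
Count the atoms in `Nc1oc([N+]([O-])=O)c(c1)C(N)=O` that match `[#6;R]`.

The query [#6;R] means: carbon that is part of a ring.
Check the 12 heavy atoms by environment: 1× o (aromatic, in 5-ring) → no; 4× c (aromatic, in 5-ring) → match; 1× C (acyclic) → no; 2× O (acyclic) → no; 2× N (acyclic) → no; 1× N (charge +1, acyclic) → no; 1× O (charge -1, acyclic) → no.
That gives 4 matching atoms.

4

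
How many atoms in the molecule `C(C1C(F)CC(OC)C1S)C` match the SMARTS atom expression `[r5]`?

The query [r5] means: r5 matches atoms in a five-membered ring.
Check the 11 heavy atoms by environment: 5× C (in 5-ring) → match; 1× S (acyclic) → no; 1× O (acyclic) → no; 3× C (acyclic) → no; 1× F (acyclic) → no.
That gives 5 matching atoms.

5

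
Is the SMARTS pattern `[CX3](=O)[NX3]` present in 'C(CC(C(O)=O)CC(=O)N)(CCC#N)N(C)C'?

Yes

The pattern [CX3](=O)[NX3] describes a carbonyl carbon bonded to a trivalent nitrogen — an amide.
The molecule carries a primary amide (-C(=O)NH2), whose atoms satisfy every constraint of the query, so the pattern matches.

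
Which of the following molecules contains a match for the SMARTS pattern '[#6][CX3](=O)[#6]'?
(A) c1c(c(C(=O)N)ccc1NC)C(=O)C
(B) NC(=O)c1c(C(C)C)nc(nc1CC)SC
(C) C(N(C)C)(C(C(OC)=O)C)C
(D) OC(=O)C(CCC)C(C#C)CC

A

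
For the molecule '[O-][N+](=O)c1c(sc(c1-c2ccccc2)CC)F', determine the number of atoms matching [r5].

5

Check the 17 heavy atoms by environment: 1× s (aromatic, in 5-ring) → match; 4× c (aromatic, in 5-ring) → match; 2× C (acyclic) → no; 1× F (acyclic) → no; 1× N (charge +1, acyclic) → no; 1× O (charge -1, acyclic) → no; 1× O (acyclic) → no; 6× c (aromatic, in 6-ring) → no.
Summing the matching environments: 1 + 4 = 5 matching atoms.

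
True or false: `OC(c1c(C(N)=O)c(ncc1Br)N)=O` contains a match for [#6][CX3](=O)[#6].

The pattern [#6][CX3](=O)[#6] describes a carbonyl carbon (no H) flanked by two carbons — a ketone.
The closest candidate here is a carboxylic acid group (-C(=O)OH), but one neighbour of the carbonyl carbon is O, not C. No other fragment satisfies the full query, so there is no match.

False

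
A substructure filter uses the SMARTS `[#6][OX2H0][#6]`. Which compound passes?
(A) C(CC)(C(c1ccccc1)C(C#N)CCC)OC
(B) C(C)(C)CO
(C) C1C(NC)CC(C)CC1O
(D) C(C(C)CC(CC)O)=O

A

[#6][OX2H0][#6] describes an aliphatic oxygen bridging two carbons with no H on the oxygen (an ether).
(A) contains a methoxy ether (-OCH3), which satisfies every atom and bond constraint.
(B) has a hydroxyl group (-OH) but the oxygen has H1, not H0 bridging two carbons.
(C) has a hydroxyl group (-OH) but the oxygen has H1, not H0 bridging two carbons.
(D) has a hydroxyl group (-OH) but the oxygen has H1, not H0 bridging two carbons.
So the answer is (A).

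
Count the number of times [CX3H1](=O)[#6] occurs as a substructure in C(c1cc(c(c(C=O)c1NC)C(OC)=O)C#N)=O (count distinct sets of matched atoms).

[CX3H1](=O)[#6] is the SMARTS for an aldehyde: an sp2 carbon with one H, double-bonded to O and single-bonded to carbon.
The molecule carries 2 separate instances of an aldehyde (-CHO) meeting every constraint; each maps to a distinct set of atoms, giving 2 matches.

2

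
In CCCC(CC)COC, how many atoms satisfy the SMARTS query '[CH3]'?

The query [CH3] means: aliphatic carbon with exactly three hydrogens.
Check the 9 heavy atoms by environment: 4× C (H2) → no; 1× C (H1) → no; 3× C (H3) → match; 1× O (H0) → no.
That gives 3 matching atoms.

3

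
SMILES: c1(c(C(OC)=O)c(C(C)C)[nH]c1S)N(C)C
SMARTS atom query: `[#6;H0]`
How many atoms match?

Check the 16 heavy atoms by environment: 1× n (aromatic, H1) → no; 4× c (aromatic, H0) → match; 1× C (H0) → match; 2× O (H0) → no; 5× C (H3) → no; 1× C (H1) → no; 1× S (H1) → no; 1× N (H0) → no.
Summing the matching environments: 4 + 1 = 5 matching atoms.

5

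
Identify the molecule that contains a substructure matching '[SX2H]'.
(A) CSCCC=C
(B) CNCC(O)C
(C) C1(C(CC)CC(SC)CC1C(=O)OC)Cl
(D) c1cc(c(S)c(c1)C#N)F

[SX2H] describes an aliphatic sulfur with two connections, one being H (a thiol).
(A) has a methylthio ether (-SCH3) but the sulfur has H0 (bonded to two carbons), not H1.
(B) has a hydroxyl group (-OH) but it is an -OH, not an -SH.
(C) has a methylthio ether (-SCH3) but the sulfur has H0 (bonded to two carbons), not H1.
(D) contains a thiol (-SH), which satisfies every atom and bond constraint.
So the answer is (D).

D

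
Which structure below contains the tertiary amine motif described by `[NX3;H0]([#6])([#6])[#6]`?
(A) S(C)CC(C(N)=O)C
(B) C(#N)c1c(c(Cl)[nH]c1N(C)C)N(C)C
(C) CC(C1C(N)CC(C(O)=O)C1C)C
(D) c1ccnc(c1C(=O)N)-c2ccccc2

[NX3;H0]([#6])([#6])[#6] describes a trivalent nitrogen with no H, bonded to three carbons (a tertiary amine).
(A) has a primary amide (-C(=O)NH2) but the amide nitrogen has H2 and only one carbon neighbour.
(B) contains a dimethylamino group (-N(CH3)2), which satisfies every atom and bond constraint.
(C) has a primary amino group (-NH2) but the nitrogen has H2, not H0 with three carbons.
(D) has a primary amide (-C(=O)NH2) but the amide nitrogen has H2 and only one carbon neighbour.
So the answer is (B).

B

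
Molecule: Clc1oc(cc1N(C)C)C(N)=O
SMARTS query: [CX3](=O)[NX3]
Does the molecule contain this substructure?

Yes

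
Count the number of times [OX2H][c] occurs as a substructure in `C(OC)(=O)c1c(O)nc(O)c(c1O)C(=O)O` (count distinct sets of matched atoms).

3

[OX2H][c] is the SMARTS for a phenol: a hydroxyl oxygen attached to an aromatic carbon.
The molecule carries 3 separate instances of a hydroxyl group (-OH) meeting every constraint; each maps to a distinct set of atoms, giving 3 matches.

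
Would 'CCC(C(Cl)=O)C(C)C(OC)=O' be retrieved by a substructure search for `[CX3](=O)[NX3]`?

No

The pattern [CX3](=O)[NX3] describes a carbonyl carbon bonded to a trivalent nitrogen — an amide.
The closest candidate here is a methyl-ester group (-C(=O)OCH3), but the carbonyl is bonded to O, not to an NX3 nitrogen. No other fragment satisfies the full query, so there is no match.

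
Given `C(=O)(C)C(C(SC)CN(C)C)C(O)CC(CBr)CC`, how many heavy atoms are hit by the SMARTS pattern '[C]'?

14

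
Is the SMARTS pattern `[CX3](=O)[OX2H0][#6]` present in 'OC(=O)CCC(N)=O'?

No

The pattern [CX3](=O)[OX2H0][#6] describes a carbonyl carbon bonded to an oxygen that is itself bonded to carbon (no H on that O) — an ester.
The closest candidate here is a carboxylic acid group (-C(=O)OH), but the singly-bonded O carries H (OX2H1, not H0). No other fragment satisfies the full query, so there is no match.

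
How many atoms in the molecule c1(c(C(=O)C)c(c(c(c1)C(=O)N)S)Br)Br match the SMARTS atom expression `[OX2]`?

0

The query [OX2] means: aliphatic oxygen with two total connections — ether, hydroxyl, or ester single-bond O.
Check the 15 heavy atoms by environment: 6× c (aromatic, X3) → no; 2× Br (X1) → no; 2× C (X3) → no; 2× O (X1) → no; 1× C (X4) → no; 1× N (X3) → no; 1× S (X2) → no.
No environment satisfies the query, so 0 matching atoms.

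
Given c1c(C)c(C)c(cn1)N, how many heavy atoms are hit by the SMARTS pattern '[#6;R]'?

5

The query [#6;R] means: carbon that is part of a ring.
Check the 9 heavy atoms by environment: 1× n (aromatic, in 6-ring) → no; 5× c (aromatic, in 6-ring) → match; 2× C (acyclic) → no; 1× N (acyclic) → no.
That gives 5 matching atoms.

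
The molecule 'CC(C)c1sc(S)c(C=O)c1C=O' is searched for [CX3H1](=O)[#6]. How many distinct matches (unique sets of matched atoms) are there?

2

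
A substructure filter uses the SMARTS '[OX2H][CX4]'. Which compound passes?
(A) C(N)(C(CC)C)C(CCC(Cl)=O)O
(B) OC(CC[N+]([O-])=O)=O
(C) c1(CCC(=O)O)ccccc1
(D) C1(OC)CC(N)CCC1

[OX2H][CX4] describes a hydroxyl oxygen bound to an sp3 (X4) carbon (an aliphatic alcohol).
(A) contains a hydroxyl group (-OH), which satisfies every atom and bond constraint.
(B) has a carboxylic acid group (-C(=O)OH) but the -OH is on a CX3 carbonyl carbon, not a CX4 carbon.
(C) has a carboxylic acid group (-C(=O)OH) but the -OH is on a CX3 carbonyl carbon, not a CX4 carbon.
(D) has a methoxy ether (-OCH3) but the oxygen has H0 (ether), not H1.
So the answer is (A).

A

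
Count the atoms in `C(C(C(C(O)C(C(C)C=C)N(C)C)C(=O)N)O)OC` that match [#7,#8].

The query [#7,#8] means: nitrogen or oxygen (comma = OR).
Check the 19 heavy atoms by environment: 13× C → no; 4× O → match; 2× N → match.
Summing the matching environments: 4 + 2 = 6 matching atoms.

6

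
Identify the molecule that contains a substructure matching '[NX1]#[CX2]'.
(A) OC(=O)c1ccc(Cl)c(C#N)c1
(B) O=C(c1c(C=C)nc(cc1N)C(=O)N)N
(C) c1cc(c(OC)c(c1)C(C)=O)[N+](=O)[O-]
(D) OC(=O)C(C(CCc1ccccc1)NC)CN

A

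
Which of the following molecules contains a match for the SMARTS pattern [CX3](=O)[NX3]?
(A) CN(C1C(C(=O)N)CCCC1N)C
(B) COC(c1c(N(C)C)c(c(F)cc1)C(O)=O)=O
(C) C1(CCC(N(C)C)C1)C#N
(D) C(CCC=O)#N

[CX3](=O)[NX3] describes a carbonyl carbon bonded to a trivalent nitrogen (an amide).
(A) contains a primary amide (-C(=O)NH2), which satisfies every atom and bond constraint.
(B) has a carboxylic acid group (-C(=O)OH) but the carbonyl is bonded to O, not to an NX3 nitrogen.
(C) has a nitrile (-C#N) but the nitrile N is NX1 (triple-bonded), not NX3.
(D) has a nitrile (-C#N) but the nitrile N is NX1 (triple-bonded), not NX3.
So the answer is (A).

A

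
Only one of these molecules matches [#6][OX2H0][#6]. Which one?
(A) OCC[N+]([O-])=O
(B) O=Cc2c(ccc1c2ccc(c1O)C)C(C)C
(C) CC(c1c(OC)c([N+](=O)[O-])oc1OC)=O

C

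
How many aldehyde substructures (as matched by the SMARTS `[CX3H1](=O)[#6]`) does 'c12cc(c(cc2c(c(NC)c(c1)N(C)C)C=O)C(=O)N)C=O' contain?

[CX3H1](=O)[#6] is the SMARTS for an aldehyde: an sp2 carbon with one H, double-bonded to O and single-bonded to carbon.
The molecule carries 2 separate instances of an aldehyde (-CHO) meeting every constraint; each maps to a distinct set of atoms, giving 2 matches.

2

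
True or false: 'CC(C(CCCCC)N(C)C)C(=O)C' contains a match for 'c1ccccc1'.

The pattern c1ccccc1 describes six aromatic carbons in a ring — a benzene ring.
The closest candidate here is a methyl group (-CH3), but no six-membered all-carbon aromatic ring is present. No other fragment satisfies the full query, so there is no match.

False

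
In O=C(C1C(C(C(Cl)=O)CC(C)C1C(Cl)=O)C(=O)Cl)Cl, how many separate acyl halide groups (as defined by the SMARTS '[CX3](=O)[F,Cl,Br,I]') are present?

[CX3](=O)[F,Cl,Br,I] is the SMARTS for an acyl halide: a carbonyl carbon bonded to a halogen.
The molecule carries 4 separate instances of an acyl chloride (-C(=O)Cl) meeting every constraint; each maps to a distinct set of atoms, giving 4 matches.

4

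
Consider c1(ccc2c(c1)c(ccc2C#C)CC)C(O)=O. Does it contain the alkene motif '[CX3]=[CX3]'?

No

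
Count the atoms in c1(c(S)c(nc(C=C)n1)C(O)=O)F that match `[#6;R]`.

Check the 13 heavy atoms by environment: 2× n (aromatic, in 6-ring) → no; 4× c (aromatic, in 6-ring) → match; 1× F (acyclic) → no; 3× C (acyclic) → no; 1× S (acyclic) → no; 2× O (acyclic) → no.
That gives 4 matching atoms.

4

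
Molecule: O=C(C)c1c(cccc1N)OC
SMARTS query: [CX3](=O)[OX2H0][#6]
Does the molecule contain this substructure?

No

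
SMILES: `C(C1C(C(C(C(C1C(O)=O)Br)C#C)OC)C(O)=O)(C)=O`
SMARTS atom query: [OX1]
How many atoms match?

3

The query [OX1] means: aliphatic oxygen with one total connection — typically a carbonyl =O or an oxide.
Check the 20 heavy atoms by environment: 8× C (X4) → no; 3× C (X3) → no; 3× O (X1) → match; 1× Br (X1) → no; 3× O (X2) → no; 2× C (X2) → no.
That gives 3 matching atoms.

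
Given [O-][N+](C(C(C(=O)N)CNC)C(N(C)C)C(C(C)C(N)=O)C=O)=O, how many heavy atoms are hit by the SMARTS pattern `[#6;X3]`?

The query [#6;X3] means: any carbon (aromatic or not) with three total connections.
Check the 23 heavy atoms by environment: 10× C (X4) → no; 3× C (X3) → match; 4× O (X1) → no; 4× N (X3) → no; 1× N (charge +1, X3) → no; 1× O (charge -1, X1) → no.
That gives 3 matching atoms.

3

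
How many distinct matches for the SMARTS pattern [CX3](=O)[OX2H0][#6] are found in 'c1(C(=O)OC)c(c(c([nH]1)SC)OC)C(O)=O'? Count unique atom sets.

1

[CX3](=O)[OX2H0][#6] is the SMARTS for an ester: a carbonyl carbon bonded to an oxygen that is itself bonded to carbon (no H on that O).
Exactly one fragment in the molecule meets all constraints, giving 1 match.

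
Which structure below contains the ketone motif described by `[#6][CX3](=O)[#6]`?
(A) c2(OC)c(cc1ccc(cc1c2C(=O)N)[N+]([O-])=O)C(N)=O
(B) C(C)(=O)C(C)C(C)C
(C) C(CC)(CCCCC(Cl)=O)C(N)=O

B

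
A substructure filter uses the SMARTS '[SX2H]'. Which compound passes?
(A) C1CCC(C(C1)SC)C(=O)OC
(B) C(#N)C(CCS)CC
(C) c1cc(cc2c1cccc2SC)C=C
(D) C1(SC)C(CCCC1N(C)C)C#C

B

[SX2H] describes an aliphatic sulfur with two connections, one being H (a thiol).
(A) has a methylthio ether (-SCH3) but the sulfur has H0 (bonded to two carbons), not H1.
(B) contains a thiol (-SH), which satisfies every atom and bond constraint.
(C) has a methylthio ether (-SCH3) but the sulfur has H0 (bonded to two carbons), not H1.
(D) has a methylthio ether (-SCH3) but the sulfur has H0 (bonded to two carbons), not H1.
So the answer is (B).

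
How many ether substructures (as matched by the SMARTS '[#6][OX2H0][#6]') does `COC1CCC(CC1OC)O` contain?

2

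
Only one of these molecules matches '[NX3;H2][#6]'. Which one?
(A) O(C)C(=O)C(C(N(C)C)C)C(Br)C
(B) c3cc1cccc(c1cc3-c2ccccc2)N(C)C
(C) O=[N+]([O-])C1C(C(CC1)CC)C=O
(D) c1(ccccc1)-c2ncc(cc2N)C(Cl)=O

D

[NX3;H2][#6] describes a trivalent nitrogen with two H attached to carbon (a primary amine).
(A) has a dimethylamino group (-N(CH3)2) but the nitrogen has H0, not H2.
(B) has a dimethylamino group (-N(CH3)2) but the nitrogen has H0, not H2.
(C) has a nitro group (-[N+](=O)[O-]) but the nitrogen is [N+] with no H, not NX3H2.
(D) contains a primary amino group (-NH2), which satisfies every atom and bond constraint.
So the answer is (D).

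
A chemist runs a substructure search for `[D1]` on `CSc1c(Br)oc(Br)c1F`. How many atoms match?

4

The query [D1] means: atom with exactly one heavy-atom neighbour (degree 1).
Check the 10 heavy atoms by environment: 1× o (aromatic, D2) → no; 4× c (aromatic, D3) → no; 1× F (D1) → match; 2× Br (D1) → match; 1× S (D2) → no; 1× C (D1) → match.
Summing the matching environments: 1 + 2 + 1 = 4 matching atoms.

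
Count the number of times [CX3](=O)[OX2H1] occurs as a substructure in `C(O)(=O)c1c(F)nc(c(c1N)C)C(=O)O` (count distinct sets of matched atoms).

2

[CX3](=O)[OX2H1] is the SMARTS for a carboxylic acid: an sp2 carbon double-bonded to O and single-bonded to an -OH oxygen.
The molecule carries 2 separate instances of a carboxylic acid group (-C(=O)OH) meeting every constraint; each maps to a distinct set of atoms, giving 2 matches.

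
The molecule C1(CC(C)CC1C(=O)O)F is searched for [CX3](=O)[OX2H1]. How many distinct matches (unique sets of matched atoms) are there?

1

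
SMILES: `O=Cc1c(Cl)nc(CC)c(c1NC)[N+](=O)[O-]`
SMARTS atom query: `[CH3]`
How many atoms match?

The query [CH3] means: aliphatic carbon with exactly three hydrogens.
Check the 16 heavy atoms by environment: 1× n (aromatic, H0) → no; 5× c (aromatic, H0) → no; 1× N (H1) → no; 2× C (H3) → match; 1× C (H1) → no; 2× O (H0) → no; 1× N (charge +1, H0) → no; 1× O (charge -1, H0) → no; 1× Cl (H0) → no; 1× C (H2) → no.
That gives 2 matching atoms.

2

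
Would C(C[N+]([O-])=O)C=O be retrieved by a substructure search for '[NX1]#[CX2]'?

No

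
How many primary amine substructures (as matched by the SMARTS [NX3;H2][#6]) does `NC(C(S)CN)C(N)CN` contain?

[NX3;H2][#6] is the SMARTS for a primary amine: a trivalent nitrogen with two H attached to carbon.
The molecule carries 4 separate instances of a primary amino group (-NH2) meeting every constraint; each maps to a distinct set of atoms, giving 4 matches.

4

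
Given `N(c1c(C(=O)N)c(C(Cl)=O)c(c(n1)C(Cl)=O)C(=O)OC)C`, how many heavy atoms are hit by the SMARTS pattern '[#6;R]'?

The query [#6;R] means: carbon that is part of a ring.
Check the 21 heavy atoms by environment: 1× n (aromatic, in 6-ring) → no; 5× c (aromatic, in 6-ring) → match; 6× C (acyclic) → no; 5× O (acyclic) → no; 2× N (acyclic) → no; 2× Cl (acyclic) → no.
That gives 5 matching atoms.

5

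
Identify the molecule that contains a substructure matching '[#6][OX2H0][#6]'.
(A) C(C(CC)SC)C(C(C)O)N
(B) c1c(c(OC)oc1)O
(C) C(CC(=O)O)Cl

B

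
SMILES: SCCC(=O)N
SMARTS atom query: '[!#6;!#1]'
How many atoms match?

3

Check the 6 heavy atoms by environment: 3× C → no; 1× S → match; 1× O → match; 1× N → match.
Summing the matching environments: 1 + 1 + 1 = 3 matching atoms.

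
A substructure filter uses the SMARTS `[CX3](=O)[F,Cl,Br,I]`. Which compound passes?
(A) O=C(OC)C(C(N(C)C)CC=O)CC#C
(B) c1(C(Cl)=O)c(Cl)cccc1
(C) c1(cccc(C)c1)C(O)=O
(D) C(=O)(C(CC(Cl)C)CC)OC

B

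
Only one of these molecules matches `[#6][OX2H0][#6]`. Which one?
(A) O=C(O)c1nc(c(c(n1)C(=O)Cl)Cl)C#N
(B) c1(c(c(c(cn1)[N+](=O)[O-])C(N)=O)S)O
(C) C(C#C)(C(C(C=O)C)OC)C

C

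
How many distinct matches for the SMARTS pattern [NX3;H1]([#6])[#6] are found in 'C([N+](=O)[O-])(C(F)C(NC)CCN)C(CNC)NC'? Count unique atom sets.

3

[NX3;H1]([#6])[#6] is the SMARTS for a secondary amine: a trivalent nitrogen with one H, bonded to two carbons.
The molecule carries 3 separate instances of an N-methylamino group (-NHCH3) meeting every constraint; each maps to a distinct set of atoms, giving 3 matches.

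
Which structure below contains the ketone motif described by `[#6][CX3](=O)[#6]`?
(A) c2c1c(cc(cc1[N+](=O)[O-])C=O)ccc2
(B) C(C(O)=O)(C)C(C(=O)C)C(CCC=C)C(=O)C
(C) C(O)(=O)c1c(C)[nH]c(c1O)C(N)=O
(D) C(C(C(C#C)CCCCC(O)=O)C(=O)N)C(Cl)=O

[#6][CX3](=O)[#6] describes a carbonyl carbon (no H) flanked by two carbons (a ketone).
(A) has an aldehyde (-CHO) but the carbonyl carbon has H1, so it is not flanked by two carbons.
(B) contains an acetyl/ketone group (-C(=O)CH3), which satisfies every atom and bond constraint.
(C) has a carboxylic acid group (-C(=O)OH) but one neighbour of the carbonyl carbon is O, not C.
(D) has a carboxylic acid group (-C(=O)OH) but one neighbour of the carbonyl carbon is O, not C.
So the answer is (B).

B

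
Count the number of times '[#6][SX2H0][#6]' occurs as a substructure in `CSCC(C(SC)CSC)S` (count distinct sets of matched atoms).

3

[#6][SX2H0][#6] is the SMARTS for a thioether: an aliphatic sulfur bridging two carbons with no H on the sulfur.
The molecule carries 3 separate instances of a methylthio ether (-SCH3) meeting every constraint; each maps to a distinct set of atoms, giving 3 matches.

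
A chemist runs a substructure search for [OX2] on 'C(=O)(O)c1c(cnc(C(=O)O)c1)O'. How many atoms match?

3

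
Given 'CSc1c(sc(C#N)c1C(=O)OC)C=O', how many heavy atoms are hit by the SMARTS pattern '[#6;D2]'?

2

The query [#6;D2] means: any carbon bonded to exactly two heavy atoms.
Check the 15 heavy atoms by environment: 1× s (aromatic, D2) → no; 4× c (aromatic, D3) → no; 1× C (D3) → no; 2× O (D1) → no; 1× O (D2) → no; 2× C (D1) → no; 2× C (D2) → match; 1× N (D1) → no; 1× S (D2) → no.
That gives 2 matching atoms.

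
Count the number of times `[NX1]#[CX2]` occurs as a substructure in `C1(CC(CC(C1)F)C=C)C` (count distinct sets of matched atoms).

[NX1]#[CX2] is the SMARTS for a nitrile: a nitrogen triple-bonded to a two-connected carbon.
No fragment in the molecule satisfies every constraint, giving 0 matches.

0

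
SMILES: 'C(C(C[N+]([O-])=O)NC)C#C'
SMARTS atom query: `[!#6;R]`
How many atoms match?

0

The query [!#6;R] means: non-carbon atom that is part of a ring.
Check the 10 heavy atoms by environment: 6× C (acyclic) → no; 1× N (acyclic) → no; 1× N (charge +1, acyclic) → no; 1× O (charge -1, acyclic) → no; 1× O (acyclic) → no.
No environment satisfies the query, so 0 matching atoms.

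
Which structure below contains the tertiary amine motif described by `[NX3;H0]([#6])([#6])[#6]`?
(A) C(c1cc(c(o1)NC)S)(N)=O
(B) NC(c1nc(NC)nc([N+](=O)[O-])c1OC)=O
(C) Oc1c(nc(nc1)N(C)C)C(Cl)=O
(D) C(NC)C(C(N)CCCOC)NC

C

[NX3;H0]([#6])([#6])[#6] describes a trivalent nitrogen with no H, bonded to three carbons (a tertiary amine).
(A) has an N-methylamino group (-NHCH3) but the nitrogen still has one H (H1), not H0.
(B) has an N-methylamino group (-NHCH3) but the nitrogen still has one H (H1), not H0.
(C) contains a dimethylamino group (-N(CH3)2), which satisfies every atom and bond constraint.
(D) has an N-methylamino group (-NHCH3) but the nitrogen still has one H (H1), not H0.
So the answer is (C).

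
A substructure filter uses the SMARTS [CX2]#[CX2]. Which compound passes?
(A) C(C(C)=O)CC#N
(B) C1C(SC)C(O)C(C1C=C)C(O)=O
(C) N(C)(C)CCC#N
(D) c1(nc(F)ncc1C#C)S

[CX2]#[CX2] describes a carbon-carbon triple bond (an alkyne).
(A) has a nitrile (-C#N) but the triple bond is C#N, not C#C.
(B) has a vinyl group (-CH=CH2) but the C=C is a double bond; both carbons are CX3, not CX2.
(C) has a nitrile (-C#N) but the triple bond is C#N, not C#C.
(D) contains an ethynyl group (-C#CH), which satisfies every atom and bond constraint.
So the answer is (D).

D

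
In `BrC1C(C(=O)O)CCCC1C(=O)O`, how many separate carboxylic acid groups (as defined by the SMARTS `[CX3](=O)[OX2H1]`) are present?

[CX3](=O)[OX2H1] is the SMARTS for a carboxylic acid: an sp2 carbon double-bonded to O and single-bonded to an -OH oxygen.
The molecule carries 2 separate instances of a carboxylic acid group (-C(=O)OH) meeting every constraint; each maps to a distinct set of atoms, giving 2 matches.

2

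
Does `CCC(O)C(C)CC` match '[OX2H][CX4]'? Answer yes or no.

Yes

The pattern [OX2H][CX4] describes a hydroxyl oxygen bound to an sp3 (X4) carbon — an aliphatic alcohol.
The molecule carries a hydroxyl group (-OH), whose atoms satisfy every constraint of the query, so the pattern matches.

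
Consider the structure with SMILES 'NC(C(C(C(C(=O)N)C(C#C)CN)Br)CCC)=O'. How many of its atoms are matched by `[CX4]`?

8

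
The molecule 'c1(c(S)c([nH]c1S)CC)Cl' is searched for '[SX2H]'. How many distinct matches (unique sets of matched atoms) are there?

2

[SX2H] is the SMARTS for a thiol: an aliphatic sulfur with two connections, one being H.
The molecule carries 2 separate instances of a thiol (-SH) meeting every constraint; each maps to a distinct set of atoms, giving 2 matches.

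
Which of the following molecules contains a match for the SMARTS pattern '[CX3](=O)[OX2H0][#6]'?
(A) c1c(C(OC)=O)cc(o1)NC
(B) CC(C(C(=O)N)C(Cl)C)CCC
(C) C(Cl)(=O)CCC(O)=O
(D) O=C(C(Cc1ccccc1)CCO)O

[CX3](=O)[OX2H0][#6] describes a carbonyl carbon bonded to an oxygen that is itself bonded to carbon (no H on that O) (an ester).
(A) contains a methyl-ester group (-C(=O)OCH3), which satisfies every atom and bond constraint.
(B) has a primary amide (-C(=O)NH2) but the carbonyl is bonded to N, not to an O-C linkage.
(C) has a carboxylic acid group (-C(=O)OH) but the singly-bonded O carries H (OX2H1, not H0).
(D) has a carboxylic acid group (-C(=O)OH) but the singly-bonded O carries H (OX2H1, not H0).
So the answer is (A).

A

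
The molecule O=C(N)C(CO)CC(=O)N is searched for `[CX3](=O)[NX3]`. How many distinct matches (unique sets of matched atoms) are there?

2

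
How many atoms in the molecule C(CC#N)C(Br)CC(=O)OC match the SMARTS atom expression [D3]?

2

The query [D3] means: atom with exactly three heavy-atom neighbours.
Check the 11 heavy atoms by environment: 4× C (D2) → no; 2× C (D3) → match; 1× N (D1) → no; 1× Br (D1) → no; 1× O (D1) → no; 1× O (D2) → no; 1× C (D1) → no.
That gives 2 matching atoms.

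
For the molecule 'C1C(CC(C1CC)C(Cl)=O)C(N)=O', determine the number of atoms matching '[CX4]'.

7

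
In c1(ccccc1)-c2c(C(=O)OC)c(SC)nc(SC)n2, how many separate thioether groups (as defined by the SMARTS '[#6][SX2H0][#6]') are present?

2

[#6][SX2H0][#6] is the SMARTS for a thioether: an aliphatic sulfur bridging two carbons with no H on the sulfur.
The molecule carries 2 separate instances of a methylthio ether (-SCH3) meeting every constraint; each maps to a distinct set of atoms, giving 2 matches.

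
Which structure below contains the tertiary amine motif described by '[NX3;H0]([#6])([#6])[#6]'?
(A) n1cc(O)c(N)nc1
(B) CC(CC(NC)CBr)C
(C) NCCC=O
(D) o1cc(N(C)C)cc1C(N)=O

D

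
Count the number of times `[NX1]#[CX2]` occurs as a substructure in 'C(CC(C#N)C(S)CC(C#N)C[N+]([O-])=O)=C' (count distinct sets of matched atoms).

2

[NX1]#[CX2] is the SMARTS for a nitrile: a nitrogen triple-bonded to a two-connected carbon.
The molecule carries 2 separate instances of a nitrile (-C#N) meeting every constraint; each maps to a distinct set of atoms, giving 2 matches.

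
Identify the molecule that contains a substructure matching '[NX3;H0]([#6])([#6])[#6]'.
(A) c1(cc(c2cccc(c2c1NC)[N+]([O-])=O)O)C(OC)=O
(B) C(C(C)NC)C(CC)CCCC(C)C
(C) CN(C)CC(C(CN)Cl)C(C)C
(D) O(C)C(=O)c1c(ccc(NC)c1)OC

[NX3;H0]([#6])([#6])[#6] describes a trivalent nitrogen with no H, bonded to three carbons (a tertiary amine).
(A) has an N-methylamino group (-NHCH3) but the nitrogen still has one H (H1), not H0.
(B) has an N-methylamino group (-NHCH3) but the nitrogen still has one H (H1), not H0.
(C) contains a dimethylamino group (-N(CH3)2), which satisfies every atom and bond constraint.
(D) has an N-methylamino group (-NHCH3) but the nitrogen still has one H (H1), not H0.
So the answer is (C).

C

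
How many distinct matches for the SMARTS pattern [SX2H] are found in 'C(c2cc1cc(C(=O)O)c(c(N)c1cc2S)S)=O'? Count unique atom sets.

[SX2H] is the SMARTS for a thiol: an aliphatic sulfur with two connections, one being H.
The molecule carries 2 separate instances of a thiol (-SH) meeting every constraint; each maps to a distinct set of atoms, giving 2 matches.

2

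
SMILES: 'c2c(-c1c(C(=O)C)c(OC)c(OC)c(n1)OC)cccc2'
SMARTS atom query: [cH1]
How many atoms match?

The query [cH1] means: aromatic carbon bearing exactly one hydrogen.
Check the 21 heavy atoms by environment: 1× n (aromatic, H0) → no; 6× c (aromatic, H0) → no; 4× O (H0) → no; 4× C (H3) → no; 1× C (H0) → no; 5× c (aromatic, H1) → match.
That gives 5 matching atoms.

5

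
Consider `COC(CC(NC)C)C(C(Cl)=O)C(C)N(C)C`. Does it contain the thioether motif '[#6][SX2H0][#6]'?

The pattern [#6][SX2H0][#6] describes an aliphatic sulfur bridging two carbons with no H on the sulfur — a thioether.
The closest candidate here is a methoxy ether (-OCH3), but the bridging atom is O, not S. No other fragment satisfies the full query, so there is no match.

No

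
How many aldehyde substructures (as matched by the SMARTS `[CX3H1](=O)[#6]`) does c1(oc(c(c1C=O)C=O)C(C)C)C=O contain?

[CX3H1](=O)[#6] is the SMARTS for an aldehyde: an sp2 carbon with one H, double-bonded to O and single-bonded to carbon.
The molecule carries 3 separate instances of an aldehyde (-CHO) meeting every constraint; each maps to a distinct set of atoms, giving 3 matches.

3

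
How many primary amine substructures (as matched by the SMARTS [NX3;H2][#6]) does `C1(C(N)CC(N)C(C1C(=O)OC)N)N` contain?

[NX3;H2][#6] is the SMARTS for a primary amine: a trivalent nitrogen with two H attached to carbon.
The molecule carries 4 separate instances of a primary amino group (-NH2) meeting every constraint; each maps to a distinct set of atoms, giving 4 matches.

4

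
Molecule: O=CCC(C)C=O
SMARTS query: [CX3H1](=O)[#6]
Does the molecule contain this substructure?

The pattern [CX3H1](=O)[#6] describes an sp2 carbon with one H, double-bonded to O and single-bonded to carbon — an aldehyde.
The molecule carries an aldehyde (-CHO), whose atoms satisfy every constraint of the query, so the pattern matches.

Yes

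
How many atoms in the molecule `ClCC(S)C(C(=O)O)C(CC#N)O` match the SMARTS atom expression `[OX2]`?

2

The query [OX2] means: aliphatic oxygen with two total connections — ether, hydroxyl, or ester single-bond O.
Check the 13 heavy atoms by environment: 5× C (X4) → no; 2× O (X2) → match; 1× Cl (X1) → no; 1× C (X3) → no; 1× O (X1) → no; 1× C (X2) → no; 1× N (X1) → no; 1× S (X2) → no.
That gives 2 matching atoms.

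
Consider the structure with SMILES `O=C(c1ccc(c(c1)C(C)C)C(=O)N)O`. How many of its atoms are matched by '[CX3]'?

2

Check the 15 heavy atoms by environment: 6× c (aromatic, X3) → no; 3× C (X4) → no; 2× C (X3) → match; 2× O (X1) → no; 1× N (X3) → no; 1× O (X2) → no.
That gives 2 matching atoms.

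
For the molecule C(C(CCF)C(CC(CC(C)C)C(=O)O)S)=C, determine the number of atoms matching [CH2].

5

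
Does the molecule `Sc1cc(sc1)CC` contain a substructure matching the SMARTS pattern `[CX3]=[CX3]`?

The pattern [CX3]=[CX3] describes a non-aromatic C=C double bond between two sp2 carbons — an alkene.
The closest candidate here is an ethyl group (-CH2CH3), but its C-C bond is a single bond between CX4 carbons, not CX3=CX3. No other fragment satisfies the full query, so there is no match.

No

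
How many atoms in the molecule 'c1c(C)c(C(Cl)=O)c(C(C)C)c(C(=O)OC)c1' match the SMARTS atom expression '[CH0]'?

2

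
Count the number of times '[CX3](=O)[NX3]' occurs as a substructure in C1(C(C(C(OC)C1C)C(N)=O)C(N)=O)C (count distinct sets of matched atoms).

[CX3](=O)[NX3] is the SMARTS for an amide: a carbonyl carbon bonded to a trivalent nitrogen.
The molecule carries 2 separate instances of a primary amide (-C(=O)NH2) meeting every constraint; each maps to a distinct set of atoms, giving 2 matches.

2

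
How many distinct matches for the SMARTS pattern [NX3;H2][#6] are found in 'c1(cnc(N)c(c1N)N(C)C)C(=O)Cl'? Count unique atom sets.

[NX3;H2][#6] is the SMARTS for a primary amine: a trivalent nitrogen with two H attached to carbon.
The molecule carries 2 separate instances of a primary amino group (-NH2) meeting every constraint; each maps to a distinct set of atoms, giving 2 matches.

2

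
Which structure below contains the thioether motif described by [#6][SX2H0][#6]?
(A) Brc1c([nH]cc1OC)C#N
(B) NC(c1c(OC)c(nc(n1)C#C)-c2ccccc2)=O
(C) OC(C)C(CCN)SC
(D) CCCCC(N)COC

[#6][SX2H0][#6] describes an aliphatic sulfur bridging two carbons with no H on the sulfur (a thioether).
(A) has a methoxy ether (-OCH3) but the bridging atom is O, not S.
(B) has a methoxy ether (-OCH3) but the bridging atom is O, not S.
(C) contains a methylthio ether (-SCH3), which satisfies every atom and bond constraint.
(D) has a methoxy ether (-OCH3) but the bridging atom is O, not S.
So the answer is (C).

C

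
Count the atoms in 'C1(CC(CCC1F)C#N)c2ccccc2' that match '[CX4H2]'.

3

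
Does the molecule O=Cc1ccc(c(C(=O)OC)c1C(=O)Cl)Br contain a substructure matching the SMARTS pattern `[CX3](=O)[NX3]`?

No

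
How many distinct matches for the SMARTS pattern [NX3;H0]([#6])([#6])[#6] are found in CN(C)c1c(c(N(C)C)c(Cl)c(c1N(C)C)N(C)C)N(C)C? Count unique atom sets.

5

[NX3;H0]([#6])([#6])[#6] is the SMARTS for a tertiary amine: a trivalent nitrogen with no H, bonded to three carbons.
The molecule carries 5 separate instances of a dimethylamino group (-N(CH3)2) meeting every constraint; each maps to a distinct set of atoms, giving 5 matches.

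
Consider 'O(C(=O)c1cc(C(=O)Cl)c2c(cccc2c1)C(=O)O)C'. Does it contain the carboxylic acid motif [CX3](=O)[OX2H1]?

The pattern [CX3](=O)[OX2H1] describes an sp2 carbon double-bonded to O and single-bonded to an -OH oxygen — a carboxylic acid.
The molecule carries a carboxylic acid group (-C(=O)OH), whose atoms satisfy every constraint of the query, so the pattern matches.

Yes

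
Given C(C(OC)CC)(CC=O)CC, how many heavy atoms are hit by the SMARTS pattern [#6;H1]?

3

The query [#6;H1] means: any carbon bearing exactly one hydrogen.
Check the 11 heavy atoms by environment: 3× C (H2) → no; 3× C (H1) → match; 3× C (H3) → no; 2× O (H0) → no.
That gives 3 matching atoms.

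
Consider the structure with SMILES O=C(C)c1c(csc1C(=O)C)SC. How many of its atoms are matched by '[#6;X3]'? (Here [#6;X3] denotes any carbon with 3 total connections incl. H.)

The query [#6;X3] means: any carbon (aromatic or not) with three total connections.
Check the 13 heavy atoms by environment: 1× s (aromatic, X2) → no; 4× c (aromatic, X3) → match; 1× S (X2) → no; 3× C (X4) → no; 2× C (X3) → match; 2× O (X1) → no.
Summing the matching environments: 4 + 2 = 6 matching atoms.

6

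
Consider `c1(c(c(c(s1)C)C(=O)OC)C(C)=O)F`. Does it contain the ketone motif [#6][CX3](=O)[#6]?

The pattern [#6][CX3](=O)[#6] describes a carbonyl carbon (no H) flanked by two carbons — a ketone.
The molecule carries an acetyl/ketone group (-C(=O)CH3), whose atoms satisfy every constraint of the query, so the pattern matches.

Yes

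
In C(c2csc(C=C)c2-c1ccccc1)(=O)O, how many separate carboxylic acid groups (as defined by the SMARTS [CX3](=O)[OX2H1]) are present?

1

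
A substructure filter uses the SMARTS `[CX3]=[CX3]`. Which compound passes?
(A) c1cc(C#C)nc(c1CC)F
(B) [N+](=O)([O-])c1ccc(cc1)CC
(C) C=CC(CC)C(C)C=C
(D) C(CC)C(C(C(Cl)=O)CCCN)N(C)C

C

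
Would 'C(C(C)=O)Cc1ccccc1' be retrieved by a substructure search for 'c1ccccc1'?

Yes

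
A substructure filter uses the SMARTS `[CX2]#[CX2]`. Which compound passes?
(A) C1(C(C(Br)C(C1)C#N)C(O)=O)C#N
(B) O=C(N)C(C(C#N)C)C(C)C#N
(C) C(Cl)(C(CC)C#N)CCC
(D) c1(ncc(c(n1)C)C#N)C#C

[CX2]#[CX2] describes a carbon-carbon triple bond (an alkyne).
(A) has a nitrile (-C#N) but the triple bond is C#N, not C#C.
(B) has a nitrile (-C#N) but the triple bond is C#N, not C#C.
(C) has a nitrile (-C#N) but the triple bond is C#N, not C#C.
(D) contains an ethynyl group (-C#CH), which satisfies every atom and bond constraint.
So the answer is (D).

D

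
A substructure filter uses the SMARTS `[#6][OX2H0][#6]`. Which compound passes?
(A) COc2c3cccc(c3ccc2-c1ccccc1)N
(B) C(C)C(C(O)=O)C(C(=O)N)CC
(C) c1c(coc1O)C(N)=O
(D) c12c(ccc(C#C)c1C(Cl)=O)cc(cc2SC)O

[#6][OX2H0][#6] describes an aliphatic oxygen bridging two carbons with no H on the oxygen (an ether).
(A) contains a methoxy ether (-OCH3), which satisfies every atom and bond constraint.
(B) has a carboxylic acid group (-C(=O)OH) but the -OH oxygen has H1; the =O is OX1, not OX2.
(C) has a hydroxyl group (-OH) but the oxygen has H1, not H0 bridging two carbons.
(D) has a hydroxyl group (-OH) but the oxygen has H1, not H0 bridging two carbons.
So the answer is (A).

A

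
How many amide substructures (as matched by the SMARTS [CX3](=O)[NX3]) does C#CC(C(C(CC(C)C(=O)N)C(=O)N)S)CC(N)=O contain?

3

[CX3](=O)[NX3] is the SMARTS for an amide: a carbonyl carbon bonded to a trivalent nitrogen.
The molecule carries 3 separate instances of a primary amide (-C(=O)NH2) meeting every constraint; each maps to a distinct set of atoms, giving 3 matches.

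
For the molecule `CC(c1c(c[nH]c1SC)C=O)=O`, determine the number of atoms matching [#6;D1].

2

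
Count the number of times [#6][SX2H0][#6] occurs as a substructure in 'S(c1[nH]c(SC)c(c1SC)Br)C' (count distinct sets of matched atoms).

3

[#6][SX2H0][#6] is the SMARTS for a thioether: an aliphatic sulfur bridging two carbons with no H on the sulfur.
The molecule carries 3 separate instances of a methylthio ether (-SCH3) meeting every constraint; each maps to a distinct set of atoms, giving 3 matches.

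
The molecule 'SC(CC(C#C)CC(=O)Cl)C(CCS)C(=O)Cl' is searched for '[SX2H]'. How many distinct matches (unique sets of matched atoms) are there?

[SX2H] is the SMARTS for a thiol: an aliphatic sulfur with two connections, one being H.
The molecule carries 2 separate instances of a thiol (-SH) meeting every constraint; each maps to a distinct set of atoms, giving 2 matches.

2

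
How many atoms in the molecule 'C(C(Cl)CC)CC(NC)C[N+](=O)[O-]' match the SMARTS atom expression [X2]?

0

The query [X2] means: any atom with exactly two total connections (bonds + H).
Check the 13 heavy atoms by environment: 8× C (X4) → no; 1× N (charge +1, X3) → no; 1× O (charge -1, X1) → no; 1× O (X1) → no; 1× N (X3) → no; 1× Cl (X1) → no.
No environment satisfies the query, so 0 matching atoms.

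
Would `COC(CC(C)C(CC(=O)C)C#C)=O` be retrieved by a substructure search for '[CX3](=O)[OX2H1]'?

No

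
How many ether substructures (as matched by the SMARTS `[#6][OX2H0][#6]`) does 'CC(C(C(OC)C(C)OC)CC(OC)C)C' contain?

3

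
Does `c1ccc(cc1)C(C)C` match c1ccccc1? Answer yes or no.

The pattern c1ccccc1 describes six aromatic carbons in a ring — a benzene ring.
The required atom environment is present in the molecule, so the pattern matches.

Yes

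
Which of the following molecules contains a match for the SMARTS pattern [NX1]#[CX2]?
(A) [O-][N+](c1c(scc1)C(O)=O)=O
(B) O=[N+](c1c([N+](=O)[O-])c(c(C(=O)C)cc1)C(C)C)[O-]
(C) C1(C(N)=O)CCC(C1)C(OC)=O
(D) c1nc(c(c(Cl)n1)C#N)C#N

[NX1]#[CX2] describes a nitrogen triple-bonded to a two-connected carbon (a nitrile).
(A) has a nitro group (-[N+](=O)[O-]) but there is no C#N triple bond.
(B) has a nitro group (-[N+](=O)[O-]) but there is no C#N triple bond.
(C) has a primary amide (-C(=O)NH2) but the nitrogen is NX3, not NX1.
(D) contains a nitrile (-C#N), which satisfies every atom and bond constraint.
So the answer is (D).

D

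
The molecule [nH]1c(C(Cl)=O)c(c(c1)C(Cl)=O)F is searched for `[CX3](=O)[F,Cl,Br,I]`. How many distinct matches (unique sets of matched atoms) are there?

2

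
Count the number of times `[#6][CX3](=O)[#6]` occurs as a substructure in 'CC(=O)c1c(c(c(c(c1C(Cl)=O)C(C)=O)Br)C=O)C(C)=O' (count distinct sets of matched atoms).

[#6][CX3](=O)[#6] is the SMARTS for a ketone: a carbonyl carbon (no H) flanked by two carbons.
The molecule carries 3 separate instances of an acetyl/ketone group (-C(=O)CH3) meeting every constraint; each maps to a distinct set of atoms, giving 3 matches.

3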